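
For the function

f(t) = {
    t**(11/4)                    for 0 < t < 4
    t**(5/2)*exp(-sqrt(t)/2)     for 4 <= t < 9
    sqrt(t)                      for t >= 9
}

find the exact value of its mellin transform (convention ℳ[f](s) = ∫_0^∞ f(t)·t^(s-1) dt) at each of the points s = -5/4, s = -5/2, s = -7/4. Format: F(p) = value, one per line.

F(-5/4) = -24*sqrt(3)*exp(-3/2) - 6*sqrt(2)*sqrt(pi)*erfc(sqrt(6)/2) + 4*sqrt(3)/27 + 6*sqrt(2)*sqrt(pi)*erfc(1) + 16/3 + 20*sqrt(2)*exp(-1)
F(-5/2) = 2*Ei(-3/2) + 1/162 - 2*Ei(-1) + 4*sqrt(2)
F(-7/4) = -4*sqrt(3)*exp(-3/2) - 2*sqrt(2)*sqrt(pi)*erfc(sqrt(6)/2) + 4*sqrt(3)/135 + 2*sqrt(2)*sqrt(pi)*erfc(1) + 4*sqrt(2)*exp(-1) + 4

undo the shared t-power: t**(3/4) on [0, 4); sqrt(t)*exp(-sqrt(t)/2) on [4, 9); t**(-3/2) on [9, ∞)
the shared t-power comes off first: t**(1/4) on [0, 4); exp(-sqrt(t)/2) on [4, 9); t**(-2) on [9, ∞)
peel off the power substitution: sqrt(t) on [0, 2); exp(-t/2) on [2, 3); t**(-4) on [3, ∞)
treat the 3 regions marked off by 4, 9 separately and sum
piece [0, 4): integrate t**(11/4) against the kernel
∫ t**(5/2)*exp(-sqrt(t)/2)·t^(s-1) over [4, 9)
[9, ∞) adds the kernel integral of sqrt(t)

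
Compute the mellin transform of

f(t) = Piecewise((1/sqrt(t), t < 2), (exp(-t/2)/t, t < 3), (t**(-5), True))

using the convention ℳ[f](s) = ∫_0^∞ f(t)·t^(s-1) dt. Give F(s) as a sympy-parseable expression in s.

(243*2**s*(s - 5)*(2*s - 1)*uppergamma(s - 1, 1) - 243*2**s*(s - 5)*(2*s - 1)*uppergamma(s - 1, 3/2) + 243*2**(s + 3/2)*(s - 5) + 2*3**s*(1 - 2*s))/(486*(s - 5)*(2*s - 1))
  1/2 < Re(s) < 5

undo the shared t-power: sqrt(t) on [0, 2); exp(-t/2) on [2, 3); t**(-4) on [3, ∞)
integrate the 3 segments split at 2, 3, then add the results
segment [0, 2) carries 1/sqrt(t); integrate it
on [2, 3) integrate f = exp(-t/2)/t against the kernel
over [3, ∞), the kernel integral of t**(-5) enters the sum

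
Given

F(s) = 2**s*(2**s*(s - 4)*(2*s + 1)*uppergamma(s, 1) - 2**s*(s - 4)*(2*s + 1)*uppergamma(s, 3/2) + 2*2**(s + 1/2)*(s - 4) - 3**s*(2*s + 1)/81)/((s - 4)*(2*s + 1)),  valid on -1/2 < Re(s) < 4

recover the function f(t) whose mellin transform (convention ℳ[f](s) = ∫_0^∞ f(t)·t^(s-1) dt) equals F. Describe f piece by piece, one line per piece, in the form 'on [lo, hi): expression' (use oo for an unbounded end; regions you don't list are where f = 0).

strip the common scale on t: sqrt(t) on [0, 2); exp(-t/2) on [2, 3); t**(-4) on [3, ∞)
slice at 4, 6, transform all 3 pieces, and sum them
the [0, 4) slice contributes ∫ sqrt(2)*sqrt(t)/2·t^(s-1) dt
piece [4, 6): integrate exp(-t/4) against the kernel
for t in [6, ∞): the term is ∫ 16/t**4·t^(s-1)

on [0, 4): sqrt(2)*sqrt(t)/2
on [4, 6): exp(-t/4)
on [6, oo): 16/t**4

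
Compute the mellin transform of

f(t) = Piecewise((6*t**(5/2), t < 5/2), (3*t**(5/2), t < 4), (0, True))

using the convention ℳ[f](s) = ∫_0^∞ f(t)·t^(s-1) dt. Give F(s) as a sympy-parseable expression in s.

slice at 5/2, transform all 2 pieces, and sum them
segment [0, 5/2) carries 6*t**(5/2); integrate it
piece [5/2, 4): integrate 3*t**(5/2) against the kernel

6*(4**(s + 5/2) + (5/2)**(s + 5/2))/(2*s + 5)
  Re(s) > -5/2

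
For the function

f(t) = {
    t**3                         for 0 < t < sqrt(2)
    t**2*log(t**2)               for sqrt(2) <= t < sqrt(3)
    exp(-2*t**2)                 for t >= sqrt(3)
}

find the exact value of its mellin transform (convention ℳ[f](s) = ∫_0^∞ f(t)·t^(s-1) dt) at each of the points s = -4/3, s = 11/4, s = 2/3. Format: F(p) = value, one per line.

F(-4/3) = -9*3**(1/3)/2 - 3*2**(1/3)*log(2)/2 + 2**(2/3)*uppergamma(-2/3, 6)/2 + 3*2**(5/6)/5 + 3*3**(1/3)*log(3)/2 + 9*2**(1/3)/2
F(11/4) = -288*3**(3/8)/361 - 16*2**(3/8)*log(2)/19 + 2**(5/8)*uppergamma(11/8, 6)/8 + 128*2**(3/8)/361 + 16*2**(7/8)/23 + 36*3**(3/8)*log(3)/19
F(2/3) = -27*3**(1/3)/32 - 3*2**(1/3)*log(2)/4 + 2**(2/3)*uppergamma(1/3, 6)/4 + 9*2**(1/3)/16 + 6*2**(5/6)/11 + 9*3**(1/3)*log(3)/8

peel off the power substitution: t**(3/2) on [0, 2); t*log(t) on [2, 3); exp(-2*t) on [3, ∞)
treat the 3 regions marked off by sqrt(2), sqrt(3) separately and sum
[0, sqrt(2)) adds the kernel integral of t**3
for t in [sqrt(2), sqrt(3)): the term is ∫ t**2*log(t**2)·t^(s-1)
[sqrt(3), ∞) adds the kernel integral of exp(-2*t**2)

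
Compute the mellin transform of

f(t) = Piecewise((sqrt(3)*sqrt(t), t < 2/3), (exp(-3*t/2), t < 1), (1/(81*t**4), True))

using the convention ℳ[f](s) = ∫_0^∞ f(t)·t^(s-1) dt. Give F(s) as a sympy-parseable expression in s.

(81*2**s*(s - 4)*(2*s + 1)*uppergamma(s, 1) - 81*2**s*(s - 4)*(2*s + 1)*uppergamma(s, 3/2) + 162*2**(s + 1/2)*(s - 4) - 3**s*(2*s + 1))/(81*3**s*(s - 4)*(2*s + 1))
  -1/2 < Re(s) < 4

reversing the common scale on t: sqrt(t) on [0, 2); exp(-t/2) on [2, 3); t**(-4) on [3, ∞)
f breaks at 2/3, 1 into 3 integrals to sum
over [0, 2/3), the kernel integral of sqrt(3)*sqrt(t) enters the sum
over [2/3, 1), the kernel integral of exp(-3*t/2) enters the sum
on [1, ∞) integrate f = 1/(81*t**4) against the kernel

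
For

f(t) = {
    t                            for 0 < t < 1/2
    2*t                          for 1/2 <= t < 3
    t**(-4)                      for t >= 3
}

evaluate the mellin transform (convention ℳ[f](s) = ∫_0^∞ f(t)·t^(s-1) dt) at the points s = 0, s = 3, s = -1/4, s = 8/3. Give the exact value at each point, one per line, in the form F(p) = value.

F(0) = 1783/324
F(3) = 7837/192
F(-1/4) = -2*2**(1/4)/3 + 11020*3**(3/4)/4131
F(8/3) = 2**(1/3)*(-9 + 3910*6**(2/3))/528

the 3 pieces separated at 1/2, 3 each add one integral
over [0, 1/2), the kernel integral of t enters the sum
segment [1/2, 3) carries 2*t; integrate it
segment 3 to ∞ holds t**(-4); add its integral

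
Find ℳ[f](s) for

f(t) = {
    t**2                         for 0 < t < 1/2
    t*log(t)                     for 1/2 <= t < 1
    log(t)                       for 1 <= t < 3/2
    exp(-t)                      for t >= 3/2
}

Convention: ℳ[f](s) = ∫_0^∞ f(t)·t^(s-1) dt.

the 4 pieces separated at 1/2, 1, 3/2 each add one integral
between 0 and 1/2 the integrand is t**2·t^(s-1)
on [1/2, 1): add ∫ t*log(t)·t^(s-1) dt
piece [1, 3/2): integrate log(t) against the kernel
segment 3/2 to ∞ holds exp(-t); add its integral

(4*2**s*s**2*(s + 2)*(s**2 + 2*s + 1)*uppergamma(s, 3/2) - 4*2**s*s**2*(s + 2) + 4*2**s*(s + 2)*(s**2 + 2*s + 1) + 3**s*s*(s + 2)*(-4*log(2) + 4*log(3))*(s**2 + 2*s + 1) - 4*3**s*(s + 2)*(s**2 + 2*s + 1) + s**3*(s + 2)*log(4) + s**2*(s + 2)*log(4) + 2*s**2*(s + 2) + s**2*(s**2 + 2*s + 1))/(4*2**s*s**2*(s + 2)*(s**2 + 2*s + 1))
  Re(s) > -2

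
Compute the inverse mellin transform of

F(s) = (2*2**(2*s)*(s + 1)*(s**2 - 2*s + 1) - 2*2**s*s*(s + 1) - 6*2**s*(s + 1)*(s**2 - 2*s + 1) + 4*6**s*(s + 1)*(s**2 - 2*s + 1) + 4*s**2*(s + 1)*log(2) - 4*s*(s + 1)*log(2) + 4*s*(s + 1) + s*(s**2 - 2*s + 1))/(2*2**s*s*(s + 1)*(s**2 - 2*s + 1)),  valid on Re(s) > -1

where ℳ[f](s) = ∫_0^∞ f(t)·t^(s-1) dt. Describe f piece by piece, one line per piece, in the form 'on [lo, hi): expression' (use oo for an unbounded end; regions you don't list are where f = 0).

on [0, 1/2): t
on [1/2, 1): log(t)/t
on [1, 2): 3
on [2, 3): 2

f breaks at 1/2, 1, 2 into 4 integrals to sum
∫ over [0, 1/2) of t·t^(s-1) joins the sum
on [1/2, 1) integrate f = log(t)/t against the kernel
∫ 3·t^(s-1) over [1, 2)
segment 2 to 3 holds 2; add its integral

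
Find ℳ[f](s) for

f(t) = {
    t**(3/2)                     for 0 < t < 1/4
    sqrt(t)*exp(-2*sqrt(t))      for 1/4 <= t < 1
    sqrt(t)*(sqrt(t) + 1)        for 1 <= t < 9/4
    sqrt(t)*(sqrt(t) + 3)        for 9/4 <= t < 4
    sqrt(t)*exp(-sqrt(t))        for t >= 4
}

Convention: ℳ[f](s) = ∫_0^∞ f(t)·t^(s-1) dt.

(40*2**(4*s)*(2*s + 1)*(2*s + 3) + 24*2**(4*s)*(2*s + 3) + 8*2**(2*s)*(s + 1)*(2*s + 1)*(2*s + 3)*uppergamma(2*s + 1, 2) - 8*2**(2*s)*(2*s + 1)*(2*s + 3) - 4*2**(2*s)*(2*s + 3) - 12*3**(2*s)*(2*s + 1)*(2*s + 3) - 12*3**(2*s)*(2*s + 3) + 4*(s + 1)*(2*s + 1)*(2*s + 3)*uppergamma(2*s + 1, 1) - 4*(s + 1)*(2*s + 1)*(2*s + 3)*uppergamma(2*s + 1, 2) + (s + 1)*(2*s + 1))/(4*2**(2*s)*(s + 1)*(2*s + 1)*(2*s + 3))
  Re(s) > -3/2

reversing the shared t-power: t on [0, 1/4); exp(-2*sqrt(t)) on [1/4, 1); sqrt(t) + 1 on [1, 9/4); …
back out the power substitution: t**2 on [0, 1/2); exp(-2*t) on [1/2, 1); t + 1 on [1, 3/2); …
slice at 1/4, 1, 9/4, 4, transform all 5 pieces, and sum them
between 0 and 1/4 the integrand is t**(3/2)·t^(s-1)
segment 1/4 to 1 holds sqrt(t)*exp(-2*sqrt(t)); add its integral
the [1, 9/4) slice contributes ∫ sqrt(t)*(sqrt(t) + 1)·t^(s-1) dt
∫ over [9/4, 4) of sqrt(t)*(sqrt(t) + 3)·t^(s-1) joins the sum
∫ sqrt(t)*exp(-sqrt(t))·t^(s-1) over [4, ∞)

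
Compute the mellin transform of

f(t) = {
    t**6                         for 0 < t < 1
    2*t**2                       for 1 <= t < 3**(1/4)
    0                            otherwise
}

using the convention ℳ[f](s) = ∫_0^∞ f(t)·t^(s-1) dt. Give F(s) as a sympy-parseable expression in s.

strip the power substitution: t**3 on [0, 1); 2*t on [1, sqrt(3))
strip the power substitution: t**(3/2) on [0, 1); 2*sqrt(t) on [1, 3)
along the cuts 1, ℳ[f](s) splits into 2 integrals
piece [0, 1): integrate t**6 against the kernel
∫ over [1, 3**(1/4)) of 2*t**2·t^(s-1) joins the sum

(2*3**(s/4 + 1/2)*(s + 6) - s - 10)/((s + 2)*(s + 6))
  Re(s) > -6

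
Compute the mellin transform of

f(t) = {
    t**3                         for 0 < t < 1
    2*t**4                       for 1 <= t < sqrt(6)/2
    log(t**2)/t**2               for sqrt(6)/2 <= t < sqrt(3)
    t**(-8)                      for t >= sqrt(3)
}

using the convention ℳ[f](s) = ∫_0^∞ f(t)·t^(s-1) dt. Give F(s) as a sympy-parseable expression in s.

peel off the power substitution: t**(3/2) on [0, 1); 2*t**2 on [1, 3/2); log(t)/t on [3/2, 3); …
decompose at 1, sqrt(6)/2, sqrt(3); ℳ[f](s) sums the 4 pieces' integrals
segment [0, 1) carries t**3; integrate it
[1, sqrt(6)/2) adds the kernel integral of 2*t**4
over [sqrt(6)/2, sqrt(3)), the kernel integral of log(t**2)/t**2 enters the sum
[sqrt(3), ∞) adds the kernel integral of t**(-8)

(324*2**(s/2)*(s/2 - 4)*(s/2 + 2)*(s**2/4 - s + 1) - 324*2**(s/2)*(s/2 - 4)*(s + 3)*(s**2/4 - s + 1) - 54*3**(s/2)*s*(s/2 - 4)*(s/2 + 2)*(s + 3)*log(3) + 54*3**(s/2)*s*(s/2 - 4)*(s/2 + 2)*(s + 3)*log(2) - 108*3**(s/2)*(s/2 - 4)*(s/2 + 2)*(s + 3)*log(2) + 108*3**(s/2)*(s/2 - 4)*(s/2 + 2)*(s + 3) + 108*3**(s/2)*(s/2 - 4)*(s/2 + 2)*(s + 3)*log(3) + 729*3**(s/2)*(s/2 - 4)*(s + 3)*(s**2/4 - s + 1) + 27*6**(s/2)*s*(s/2 - 4)*(s/2 + 2)*(s + 3)*log(3) - 54*6**(s/2)*(s/2 - 4)*(s/2 + 2)*(s + 3)*log(3) - 54*6**(s/2)*(s/2 - 4)*(s/2 + 2)*(s + 3) - 2*6**(s/2)*(s/2 + 2)*(s + 3)*(s**2/4 - s + 1))/(324*2**(s/2)*(s/2 - 4)*(s/2 + 2)*(s + 3)*(s**2/4 - s + 1))
  -3 < Re(s) < 8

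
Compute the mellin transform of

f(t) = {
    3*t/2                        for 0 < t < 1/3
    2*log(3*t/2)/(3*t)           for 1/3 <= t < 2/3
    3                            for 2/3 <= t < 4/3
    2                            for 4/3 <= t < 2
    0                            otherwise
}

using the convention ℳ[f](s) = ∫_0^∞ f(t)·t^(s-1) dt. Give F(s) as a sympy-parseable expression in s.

peel off the common scale on t: t on [0, 1/2); log(t)/t on [1/2, 1); 3 on [1, 2); …
f breaks at 1/3, 2/3, 4/3 into 4 integrals to sum
over [0, 1/3), the kernel integral of 3*t/2 enters the sum
segment [1/3, 2/3) carries 2*log(3*t/2)/(3*t); integrate it
segment 2/3 to 4/3 holds 3; add its integral
over [4/3, 2), the kernel integral of 2 enters the sum

(2*2**(2*s)*(s + 1)*(s**2 - 2*s + 1) - 2*2**s*s*(s + 1) - 6*2**s*(s + 1)*(s**2 - 2*s + 1) + 4*6**s*(s + 1)*(s**2 - 2*s + 1) + 4*s**2*(s + 1)*log(2) - 4*s*(s + 1)*log(2) + 4*s*(s + 1) + s*(s**2 - 2*s + 1))/(2*3**s*s*(s + 1)*(s**2 - 2*s + 1))
  Re(s) > -1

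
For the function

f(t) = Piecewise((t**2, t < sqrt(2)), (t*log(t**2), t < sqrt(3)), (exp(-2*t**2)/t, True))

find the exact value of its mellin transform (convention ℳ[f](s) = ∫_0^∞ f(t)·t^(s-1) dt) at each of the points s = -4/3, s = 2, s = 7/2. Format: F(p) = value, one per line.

F(-4/3) = -6*3**(5/6) + log(2**(3*2**(5/6)/2)/3**(3**(5/6))) + 2**(1/6)*uppergamma(-7/6, 6) + 3*2**(1/3)/2 + 9*2**(5/6)
F(2) = -2*sqrt(3)/3 + sqrt(2)*sqrt(pi)*erfc(sqrt(6))/4 + 4*sqrt(2)/9 + 1 + log(3**(sqrt(3))/2**(2*sqrt(2)/3))
F(7/2) = -8*3**(1/4)/9 + 2**(3/4)*uppergamma(5/4, 6)/8 + 32*2**(1/4)/81 + 8*2**(3/4)/11 + log(3**(2*3**(1/4))/2**(8*2**(1/4)/9))

back out the power substitution: t on [0, 2); sqrt(t)*log(t) on [2, 3); exp(-2*t)/sqrt(t) on [3, ∞)
back out the shared t-power: sqrt(t) on [0, 2); log(t) on [2, 3); exp(-2*t)/t on [3, ∞)
back out the shared t-power: t**(3/2) on [0, 2); t*log(t) on [2, 3); exp(-2*t) on [3, ∞)
slice at sqrt(2), sqrt(3), transform all 3 pieces, and sum them
piece [0, sqrt(2)): integrate t**2 against the kernel
∫ over [sqrt(2), sqrt(3)) of t*log(t**2)·t^(s-1) joins the sum
the [sqrt(3), ∞) slice contributes ∫ exp(-2*t**2)/t·t^(s-1) dt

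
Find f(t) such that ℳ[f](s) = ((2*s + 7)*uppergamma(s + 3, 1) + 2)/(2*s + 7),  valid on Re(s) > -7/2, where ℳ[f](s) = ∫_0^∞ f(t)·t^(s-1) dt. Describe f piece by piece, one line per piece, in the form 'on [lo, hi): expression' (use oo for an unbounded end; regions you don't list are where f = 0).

on [0, 1): t**(7/2)
on [1, oo): t**3*exp(-t)

the shared t-power comes off first: t**(5/2) on [0, 1); t**2*exp(-t) on [1, ∞)
back out the shared t-power: sqrt(t) on [0, 1); exp(-t) on [1, ∞)
summing 2 kernel integrals split by 1 yields ℳ[f](s)
between 0 and 1 the integrand is t**(7/2)·t^(s-1)
∫ over [1, ∞) of t**3*exp(-t)·t^(s-1) joins the sum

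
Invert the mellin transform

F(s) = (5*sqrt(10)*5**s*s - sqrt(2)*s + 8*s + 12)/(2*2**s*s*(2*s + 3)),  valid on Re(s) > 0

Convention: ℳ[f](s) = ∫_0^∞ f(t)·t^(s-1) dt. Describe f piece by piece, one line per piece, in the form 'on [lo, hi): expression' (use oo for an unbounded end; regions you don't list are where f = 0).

on [0, 1/2): 2
on [1/2, 5/2): t**(3/2)

treat the 2 regions marked off by 1/2 separately and sum
[0, 1/2) adds the kernel integral of 2
the [1/2, 5/2) slice contributes ∫ t**(3/2)·t^(s-1) dt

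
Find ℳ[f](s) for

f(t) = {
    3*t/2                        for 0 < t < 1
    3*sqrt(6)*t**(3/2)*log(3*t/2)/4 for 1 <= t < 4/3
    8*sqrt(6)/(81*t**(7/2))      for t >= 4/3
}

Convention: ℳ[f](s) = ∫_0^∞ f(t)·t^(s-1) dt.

invert the common scale on t to get t on [0, 3/2); t**(3/2)*log(t) on [3/2, 2); t**(-7/2) on [2, ∞)
peel off the shared t-power: sqrt(t) on [0, 3/2); t*log(t) on [3/2, 2); t**(-4) on [2, ∞)
treat the 3 regions marked off by 1, 4/3 separately and sum
[0, 1) adds the kernel integral of 3*t/2
segment [1, 4/3) carries 3*sqrt(6)*t**(3/2)*log(3*t/2)/4; integrate it
segment [4/3, ∞) carries 8*sqrt(6)/(81*t**(7/2)); integrate it

sqrt(2)*(32*2**(2*s)*(s + 1)*(2*s - 7)*(2*s + 1)*log(2) + 64*2**(2*s)*(s + 1)*(2*s - 7)*log(2) - 2**(2*s)*(s + 1)*(8*s + (2*s + 1)**2 + 8) - 2**(2*s + 6)*(s + 1)*(2*s - 7) + 3**(s + 1/2)*(s + 1)*(2*s - 7)*(2*s + 1)*(-12*log(3) + 12*log(2)) + 3**(s + 1/2)*(s + 1)*(2*s - 7)*(-24*log(3) + 24*log(2)) + 2*3**(s + 1/2)*sqrt(6)*(2*s - 7)*(8*s + (2*s + 1)**2 + 8) + 8*3**(s + 3/2)*(s + 1)*(2*s - 7))/(8*3**s*(s + 1)*(2*s - 7)*(8*s + (2*s + 1)**2 + 8))
  -1 < Re(s) < 7/2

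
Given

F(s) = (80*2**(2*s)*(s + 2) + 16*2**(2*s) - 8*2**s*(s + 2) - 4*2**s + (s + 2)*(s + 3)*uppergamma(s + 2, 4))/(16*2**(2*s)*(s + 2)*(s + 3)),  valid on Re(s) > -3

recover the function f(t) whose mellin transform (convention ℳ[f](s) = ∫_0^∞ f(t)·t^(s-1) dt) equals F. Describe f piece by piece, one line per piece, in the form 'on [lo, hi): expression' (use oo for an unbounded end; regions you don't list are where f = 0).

on [0, 1/2): 2*t**3
on [1/2, 1): t**2*(4*t + 1)
on [1, oo): t**2*exp(-4*t)

remove the shared t-power first: 2*t on [0, 1/2); 4*t + 1 on [1/2, 1); exp(-4*t) on [1, ∞)
invert the common scale on t to get t on [0, 1); 2*t + 1 on [1, 2); exp(-2*t) on [2, ∞)
integrate the 3 segments split at 1/2, 1, then add the results
[0, 1/2) adds the kernel integral of 2*t**3
[1/2, 1) adds the kernel integral of t**2*(4*t + 1)
∫ t**2*exp(-4*t)·t^(s-1) over [1, ∞)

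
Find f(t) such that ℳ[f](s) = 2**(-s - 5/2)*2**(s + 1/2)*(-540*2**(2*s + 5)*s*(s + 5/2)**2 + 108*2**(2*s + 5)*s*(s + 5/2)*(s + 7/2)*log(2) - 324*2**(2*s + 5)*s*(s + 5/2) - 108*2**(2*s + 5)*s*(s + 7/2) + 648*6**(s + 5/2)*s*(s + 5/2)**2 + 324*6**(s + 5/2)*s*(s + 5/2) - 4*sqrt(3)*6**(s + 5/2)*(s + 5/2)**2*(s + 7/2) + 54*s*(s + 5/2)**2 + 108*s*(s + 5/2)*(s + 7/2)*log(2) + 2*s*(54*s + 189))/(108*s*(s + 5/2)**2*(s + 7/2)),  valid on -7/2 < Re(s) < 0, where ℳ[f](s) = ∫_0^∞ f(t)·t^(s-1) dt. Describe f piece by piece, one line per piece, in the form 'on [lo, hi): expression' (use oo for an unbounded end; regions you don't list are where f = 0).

on [0, 1): t**(7/2)/8
on [1, 4): t**(5/2)*log(t/2)/4
on [4, 6): t**(5/2)*(t/2 + 3)/4
on [6, oo): sqrt(2)

invert the shared t-power to get t**3/8 on [0, 1); t**2*log(t/2)/4 on [1, 4); t**2*(t/2 + 3)/4 on [4, 6); …
reversing the common scale on t: t**3 on [0, 1/2); t**2*log(t) on [1/2, 2); t**2*(t + 3) on [2, 3); …
undo the shared t-power: t on [0, 1/2); log(t) on [1/2, 2); t + 3 on [2, 3); …
the 4 pieces separated at 1, 4, 6 each add one integral
segment [0, 1) carries t**(7/2)/8; integrate it
on [1, 4) integrate f = t**(5/2)*log(t/2)/4 against the kernel
on [4, 6): add ∫ t**(5/2)*(t/2 + 3)/4·t^(s-1) dt
piece [6, ∞): integrate sqrt(2) against the kernel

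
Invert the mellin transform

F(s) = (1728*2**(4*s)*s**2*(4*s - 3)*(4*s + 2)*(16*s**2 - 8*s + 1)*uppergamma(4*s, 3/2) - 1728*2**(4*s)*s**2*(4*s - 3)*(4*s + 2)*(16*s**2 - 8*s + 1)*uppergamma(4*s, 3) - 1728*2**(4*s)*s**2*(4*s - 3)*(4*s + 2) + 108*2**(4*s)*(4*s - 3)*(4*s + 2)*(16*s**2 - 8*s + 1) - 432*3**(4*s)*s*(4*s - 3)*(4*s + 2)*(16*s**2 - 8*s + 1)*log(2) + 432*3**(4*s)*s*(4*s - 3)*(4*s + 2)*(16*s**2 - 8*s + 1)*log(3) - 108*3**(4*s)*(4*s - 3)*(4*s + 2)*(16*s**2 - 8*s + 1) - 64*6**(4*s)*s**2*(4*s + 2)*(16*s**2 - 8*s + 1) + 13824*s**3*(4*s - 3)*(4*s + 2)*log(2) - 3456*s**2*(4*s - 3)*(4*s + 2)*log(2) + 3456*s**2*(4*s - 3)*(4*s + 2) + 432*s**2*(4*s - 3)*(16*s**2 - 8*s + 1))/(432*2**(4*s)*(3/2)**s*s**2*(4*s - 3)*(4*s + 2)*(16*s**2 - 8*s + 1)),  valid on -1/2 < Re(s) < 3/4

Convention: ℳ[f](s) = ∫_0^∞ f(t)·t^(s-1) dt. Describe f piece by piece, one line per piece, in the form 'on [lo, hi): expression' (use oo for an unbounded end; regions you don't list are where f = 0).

remove the common scale on t first: sqrt(t) on [0, 1/16); log(t**(1/4))/t**(1/4) on [1/16, 1); log(t**(1/4)) on [1, 81/16); …
remove the power substitution first: t on [0, 1/4); log(sqrt(t))/sqrt(t) on [1/4, 1); log(sqrt(t)) on [1, 9/4); …
back out the power substitution: t**2 on [0, 1/2); log(t)/t on [1/2, 1); log(t) on [1, 3/2); …
integrate the 5 segments split at 1/24, 2/3, 27/8, 54, then add the results
over [0, 1/24), the kernel integral of sqrt(6)*sqrt(t)/2 enters the sum
piece [1/24, 2/3): integrate 2**(1/4)*3**(3/4)*log(2**(3/4)*3**(1/4)*t**(1/4)/2)/(3*t**(1/4)) against the kernel
between 2/3 and 27/8 the integrand is log(2**(3/4)*3**(1/4)*t**(1/4)/2)·t^(s-1)
[27/8, 54) adds the kernel integral of exp(-2**(3/4)*3**(1/4)*t**(1/4)/2)
∫ 2**(3/4)*3**(1/4)/(3*t**(3/4))·t^(s-1) over [54, ∞)

on [0, 1/24): sqrt(6)*sqrt(t)/2
on [1/24, 2/3): 2**(1/4)*3**(3/4)*log(2**(3/4)*3**(1/4)*t**(1/4)/2)/(3*t**(1/4))
on [2/3, 27/8): log(2**(3/4)*3**(1/4)*t**(1/4)/2)
on [27/8, 54): exp(-2**(3/4)*3**(1/4)*t**(1/4)/2)
on [54, oo): 2**(3/4)*3**(1/4)/(3*t**(3/4))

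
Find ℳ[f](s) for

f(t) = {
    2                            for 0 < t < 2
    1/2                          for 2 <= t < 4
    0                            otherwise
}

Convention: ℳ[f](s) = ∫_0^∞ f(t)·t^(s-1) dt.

breakpoints 2: one integral from each of the 2 segments
between 0 and 2 the integrand is 2·t^(s-1)
[2, 4) adds the kernel integral of 1/2

(3*2**s + 4**s)/(2*s)
  Re(s) > 0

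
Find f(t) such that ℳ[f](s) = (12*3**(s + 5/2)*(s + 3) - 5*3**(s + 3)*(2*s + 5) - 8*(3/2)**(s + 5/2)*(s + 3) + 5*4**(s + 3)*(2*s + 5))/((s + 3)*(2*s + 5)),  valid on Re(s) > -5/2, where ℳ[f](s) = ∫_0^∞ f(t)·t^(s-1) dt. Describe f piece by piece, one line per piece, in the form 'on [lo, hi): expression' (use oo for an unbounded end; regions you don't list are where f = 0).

on [0, 3/2): 2*t**(5/2)
on [3/2, 3): 6*t**(5/2)
on [3, 4): 5*t**3

decompose at 3/2, 3; ℳ[f](s) sums the 3 pieces' integrals
segment [0, 3/2) carries 2*t**(5/2); integrate it
∫ over [3/2, 3) of 6*t**(5/2)·t^(s-1) joins the sum
for t in [3, 4): the term is ∫ 5*t**3·t^(s-1)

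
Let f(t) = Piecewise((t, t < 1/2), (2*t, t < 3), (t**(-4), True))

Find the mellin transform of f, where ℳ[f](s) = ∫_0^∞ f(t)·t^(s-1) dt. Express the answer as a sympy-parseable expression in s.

(970*6**s*s - 3890*6**s - 81*s + 324)/(162*2**s*(s**2 - 3*s - 4))
  -1 < Re(s) < 4

treat the 3 regions marked off by 1/2, 3 separately and sum
[0, 1/2) adds the kernel integral of t
over [1/2, 3), the kernel integral of 2*t enters the sum
piece [3, ∞): integrate t**(-4) against the kernel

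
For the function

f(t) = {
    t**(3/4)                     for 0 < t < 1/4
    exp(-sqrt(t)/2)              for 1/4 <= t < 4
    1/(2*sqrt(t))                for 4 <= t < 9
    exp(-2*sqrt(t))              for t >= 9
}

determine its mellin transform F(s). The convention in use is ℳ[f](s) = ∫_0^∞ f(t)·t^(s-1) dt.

undo the power substitution: t**(3/2) on [0, 1/2); exp(-t/2) on [1/2, 2); 1/(2*t) on [2, 3); …
linearity at 1/4, 4, 9 turns ℳ[f](s) into 4 summed integrals
segment 0 to 1/4 holds t**(3/4); add its integral
over [1/4, 4), the kernel integral of exp(-sqrt(t)/2) enters the sum
∫ 1/(2*sqrt(t))·t^(s-1) over [4, 9)
piece [9, ∞): integrate exp(-2*sqrt(t)) against the kernel

(2*1296**s*(4*s + 3) + 12*576**s*(2*s - 1)*(4*s + 3)*uppergamma(2*s, 1/4) - 12*576**s*(2*s - 1)*(4*s + 3)*uppergamma(2*s, 1) - 3*576**s*(4*s + 3) + 12*6**(2*s)*(2*s - 1)*(4*s + 3)*uppergamma(2*s, 6) + 6*sqrt(2)*6**(2*s)*(2*s - 1))/(6*144**s*(2*s - 1)*(4*s + 3))
  Re(s) > -3/4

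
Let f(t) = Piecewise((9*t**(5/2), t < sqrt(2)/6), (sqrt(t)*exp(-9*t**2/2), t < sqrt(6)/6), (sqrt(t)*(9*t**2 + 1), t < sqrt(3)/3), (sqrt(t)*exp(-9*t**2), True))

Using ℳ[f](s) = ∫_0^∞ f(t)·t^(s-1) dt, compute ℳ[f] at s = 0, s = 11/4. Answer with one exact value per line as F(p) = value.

F(0) = 2**(3/4)*sqrt(3)*(-26*3**(1/4) - 5*sqrt(2)*uppergamma(1/4, 3/4) + 5*2**(1/4)*uppergamma(1/4, 3) + 2 + 5*sqrt(2)*uppergamma(1/4, 1/4) + 32*6**(1/4))/60
F(11/4) = 2**(3/8)*3**(3/4)*(-486*3**(5/8) - 1092*2**(1/4)*uppergamma(13/8, 3/4) + 26 + 273*2**(5/8)*uppergamma(13/8, 3) + 1092*2**(1/4)*uppergamma(13/8, 1/4) + 1440*6**(5/8))/88452

the shared t-power comes off first: 9*t**2 on [0, sqrt(2)/6); exp(-9*t**2/2) on [sqrt(2)/6, sqrt(6)/6); 9*t**2 + 1 on [sqrt(6)/6, sqrt(3)/3); …
invert the common scale on t to get t**2 on [0, sqrt(2)/2); exp(-t**2/2) on [sqrt(2)/2, sqrt(6)/2); t**2 + 1 on [sqrt(6)/2, sqrt(3)); …
reversing the power substitution: t on [0, 1/2); exp(-t/2) on [1/2, 3/2); t + 1 on [3/2, 3); …
split f at sqrt(2)/6, sqrt(6)/6, sqrt(3)/3: ℳ[f](s) collects 4 kernel integrals
the [0, sqrt(2)/6) slice contributes ∫ 9*t**(5/2)·t^(s-1) dt
∫ over [sqrt(2)/6, sqrt(6)/6) of sqrt(t)*exp(-9*t**2/2)·t^(s-1) joins the sum
[sqrt(6)/6, sqrt(3)/3) adds the kernel integral of sqrt(t)*(9*t**2 + 1)
segment sqrt(3)/3 to ∞ holds sqrt(t)*exp(-9*t**2); add its integral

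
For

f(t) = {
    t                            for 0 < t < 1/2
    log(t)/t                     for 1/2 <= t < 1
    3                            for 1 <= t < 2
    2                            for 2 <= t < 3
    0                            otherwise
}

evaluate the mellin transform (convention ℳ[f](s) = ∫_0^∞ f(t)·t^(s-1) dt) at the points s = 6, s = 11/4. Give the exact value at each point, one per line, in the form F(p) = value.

F(6) = log(2)/160 + 17010271/67200
F(11/4) = 2**(1/4)*(-22920*2**(3/4) + 3179 + 4620*log(2) + 47040*sqrt(2) + 105840*6**(3/4))/32340

integrate the 4 segments split at 1/2, 1, 2, then add the results
piece [0, 1/2): integrate t against the kernel
the [1/2, 1) slice contributes ∫ log(t)/t·t^(s-1) dt
over [1, 2), the kernel integral of 3 enters the sum
segment [2, 3) carries 2; integrate it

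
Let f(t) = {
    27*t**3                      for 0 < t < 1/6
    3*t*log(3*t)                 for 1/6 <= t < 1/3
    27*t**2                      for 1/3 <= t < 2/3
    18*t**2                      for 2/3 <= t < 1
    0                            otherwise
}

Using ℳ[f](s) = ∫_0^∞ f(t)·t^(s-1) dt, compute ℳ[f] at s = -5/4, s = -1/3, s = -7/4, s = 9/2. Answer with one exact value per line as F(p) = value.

undo the common scale on t: t**3 on [0, 1/2); t*log(t) on [1/2, 1); 3*t**2 on [1, 2); …
undo the shared t-power: t on [0, 1/2); log(t)/t on [1/2, 1); 3 on [1, 2); …
the 4 pieces separated at 1/6, 1/3, 2/3 each add one integral
over [0, 1/6), the kernel integral of 27*t**3 enters the sum
piece [1/6, 1/3): integrate 3*t*log(3*t) against the kernel
the [1/3, 2/3) slice contributes ∫ 27*t**2·t^(s-1) dt
on [2/3, 1) integrate f = 18*t**2 against the kernel

F(-5/4) = 6**(1/4)*(-210*2**(3/4) - 84*log(2) + 28*sqrt(2) + 28*6**(3/4) + 339)/7
F(-1/3) = -81*3**(1/3)/20 + 3*6**(1/3)*log(2)/4 + 75*6**(1/3)/64 + 6*12**(1/3)/5 + 54/5
F(-7/4) = 6**(3/4)*(-310*2**(1/4) - 60*log(2) + 89 + 90*sqrt(2) + 180*6**(1/4))/15
F(9/2) = sqrt(6)*(-746880*sqrt(2) + 8580*log(2) + 29740093 + 338722560*sqrt(6))/733898880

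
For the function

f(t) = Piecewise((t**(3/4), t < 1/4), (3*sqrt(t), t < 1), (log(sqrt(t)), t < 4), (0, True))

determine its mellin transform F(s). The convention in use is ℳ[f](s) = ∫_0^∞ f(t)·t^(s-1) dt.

2**(-2*s - 1)*(16**s*s*(2*s + 1)*(4*s + 3)*log(4) - 16**s*(2*s + 1)*(4*s + 3) + 2**(2*s + 2)*s**2*(12*s + 9) + 4**s*(2*s + 1)*(4*s + 3) + s**2*(-24*s - 18) + sqrt(2)*s**2*(4*s + 2))/(s**2*(2*s + 1)*(4*s + 3))
  Re(s) > -3/4

strip the power substitution: t**(3/2) on [0, 1/2); 3*t on [1/2, 1); log(t) on [1, 2)
the 3 pieces separated at 1/4, 1 each add one integral
for t in [0, 1/4): the term is ∫ t**(3/4)·t^(s-1)
on [1/4, 1) integrate f = 3*sqrt(t) against the kernel
the [1, 4) slice contributes ∫ log(sqrt(t))·t^(s-1) dt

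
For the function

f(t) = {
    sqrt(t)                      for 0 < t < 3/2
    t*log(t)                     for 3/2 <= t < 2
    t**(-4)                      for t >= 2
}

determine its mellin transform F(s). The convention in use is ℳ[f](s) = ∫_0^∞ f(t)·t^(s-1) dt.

(-32*2**(2*s)*(s - 4)*(2*s + 1) + 3**s*s*(s - 4)*(2*s + 1)*(-24*log(3) + 24*log(2)) + 3**s*(s - 4)*(2*s + 1)*(-24*log(3) + 24*log(2)) + 24*3**s*(s - 4)*(2*s + 1) + 16*3**s*sqrt(6)*(s - 4)*(s**2 + 2*s + 1) + 32*4**s*s*(s - 4)*(2*s + 1)*log(2) + 32*4**s*(s - 4)*(2*s + 1)*log(2) - 4**s*(2*s + 1)*(s**2 + 2*s + 1))/(16*2**s*(s - 4)*(2*s + 1)*(s**2 + 2*s + 1))
  -1/2 < Re(s) < 4

f breaks at 3/2, 2 into 3 integrals to sum
segment [0, 3/2) carries sqrt(t); integrate it
segment [3/2, 2) carries t*log(t); integrate it
∫ t**(-4)·t^(s-1) over [2, ∞)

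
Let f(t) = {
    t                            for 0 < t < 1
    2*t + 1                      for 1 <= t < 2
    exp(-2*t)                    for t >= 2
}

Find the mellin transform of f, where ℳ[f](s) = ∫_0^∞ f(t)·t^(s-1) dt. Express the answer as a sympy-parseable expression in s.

the 3 pieces separated at 1, 2 each add one integral
for t in [0, 1): the term is ∫ t·t^(s-1)
for t in [1, 2): the term is ∫ (2*t + 1)·t^(s-1)
over [2, ∞), the kernel integral of exp(-2*t) enters the sum

(2**s*s*(s + 1)*uppergamma(s, 4) - 2*4**s*s - 4**s + 5*8**s*s + 8**s)/(4**s*s*(s + 1))
  Re(s) > -1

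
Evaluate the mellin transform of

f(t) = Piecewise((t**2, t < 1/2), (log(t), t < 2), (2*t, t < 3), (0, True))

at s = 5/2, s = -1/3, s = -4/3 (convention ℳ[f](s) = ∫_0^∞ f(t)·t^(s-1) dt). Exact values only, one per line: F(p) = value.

integrate the 3 segments split at 1/2, 2, then add the results
piece [0, 1/2): integrate t**2 against the kernel
[1/2, 2) adds the kernel integral of log(t)
on [2, 3) integrate f = 2*t against the kernel

F(5/2) = sqrt(2)*(-130649 + 41580*log(2) + 194400*sqrt(6))/25200
F(-1/3) = 3*2**(1/3)*(-50*2**(1/3) - log(2**(10*2**(1/3) + 20)) + 10*6**(2/3) + 61)/20
F(-4/3) = 2**(1/3)*(-64*6**(2/3) - log(2**(12*2**(1/3) + 96)) + 120 + 183*2**(1/3))/64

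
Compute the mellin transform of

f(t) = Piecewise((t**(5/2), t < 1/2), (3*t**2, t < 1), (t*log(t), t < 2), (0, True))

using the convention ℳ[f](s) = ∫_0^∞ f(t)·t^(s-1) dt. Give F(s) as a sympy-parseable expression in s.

back out the power substitution: t**5 on [0, sqrt(2)/2); 3*t**4 on [sqrt(2)/2, 1); t**2*log(t**2) on [1, sqrt(2))
peel off the shared t-power: t**3 on [0, sqrt(2)/2); 3*t**2 on [sqrt(2)/2, 1); log(t**2) on [1, sqrt(2))
invert the power substitution to get t**(3/2) on [0, 1/2); 3*t on [1/2, 1); log(t) on [1, 2)
the 3 pieces separated at 1/2, 1 each add one integral
segment 0 to 1/2 holds t**(5/2); add its integral
segment 1/2 to 1 holds 3*t**2; add its integral
the [1, 2) slice contributes ∫ t*log(t)·t^(s-1) dt

(-8*2**(2*s)*(s + 2)*(2*s + 5) + 12*2**s*(s + 1)**2*(2*s + 5) + 4*2**s*(s + 2)*(2*s + 5) + 8*4**s*(s + 1)*(s + 2)*(2*s + 5)*log(2) + sqrt(2)*(s + 1)**2*(s + 2) - 3*(s + 1)**2*(2*s + 5))/(4*2**s*(s + 1)**2*(s + 2)*(2*s + 5))
  Re(s) > -5/2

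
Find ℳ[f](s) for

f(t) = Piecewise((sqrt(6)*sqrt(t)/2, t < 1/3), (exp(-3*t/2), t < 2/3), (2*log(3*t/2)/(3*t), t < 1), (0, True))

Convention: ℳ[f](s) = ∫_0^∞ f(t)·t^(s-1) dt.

3**(-s - 1)*(3*2**s*(2*s + 1)*(s**2 - 2*s + 1)*uppergamma(s, 1/2) - 3*2**s*(2*s + 1)*(s**2 - 2*s + 1)*uppergamma(s, 1) + 2**s*(6*s + 3) + 3**s*s*(2*s + 1)*(-2*log(2) + 2*log(3)) + 3**s*(-4*s - 2) + 3**s*(2*s + 1)*(-2*log(3) + 2*log(2)) + sqrt(2)*(3*s**2 - 6*s + 3))/((2*s + 1)*(s**2 - 2*s + 1))
  Re(s) > -1/2

remove the common scale on t first: sqrt(3)*sqrt(t) on [0, 1/6); exp(-3*t) on [1/6, 1/3); log(3*t)/(3*t) on [1/3, 1/2)
strip the common scale on t: sqrt(t) on [0, 1/2); exp(-t) on [1/2, 1); log(t)/t on [1, 3/2)
cuts at 1/3, 2/3: linearity sums the 3 kernel integrals
[0, 1/3) adds the kernel integral of sqrt(6)*sqrt(t)/2
segment 1/3 to 2/3 holds exp(-3*t/2); add its integral
on [2/3, 1): add ∫ 2*log(3*t/2)/(3*t)·t^(s-1) dt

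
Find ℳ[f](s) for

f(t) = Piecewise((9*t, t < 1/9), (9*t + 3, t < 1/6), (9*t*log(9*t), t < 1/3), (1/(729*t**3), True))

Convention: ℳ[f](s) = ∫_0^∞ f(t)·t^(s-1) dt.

(-162*2**s*s*(s - 3)*(s**2 + 2*s + 1) - 162*2**s*(s - 3)*(s**2 + 2*s + 1) - 81*3**s*s**2*(s - 3)*(s + 1)*log(3) + 81*3**s*s**2*(s - 3)*(s + 1)*log(2) - 81*3**s*s*(s - 3)*(s + 1)*log(3) + 81*3**s*s*(s - 3)*(s + 1)*log(2) + 81*3**s*s*(s - 3)*(s + 1) + 243*3**s*s*(s - 3)*(s**2 + 2*s + 1) + 162*3**s*(s - 3)*(s**2 + 2*s + 1) + 162*6**s*s**2*(s - 3)*(s + 1)*log(3) - 162*6**s*s*(s - 3)*(s + 1) + 162*6**s*s*(s - 3)*(s + 1)*log(3) - 2*6**s*s*(s + 1)*(s**2 + 2*s + 1))/(54*18**s*s*(s - 3)*(s + 1)*(s**2 + 2*s + 1))
  -1 < Re(s) < 3

remove the common scale on t first: 3*t on [0, 1/3); 3*t + 3 on [1/3, 1/2); 3*t*log(3*t) on [1/2, 1); …
remove the common scale on t first: t on [0, 1); t + 3 on [1, 3/2); t*log(t) on [3/2, 3); …
the 4 pieces separated at 1/9, 1/6, 1/3 each add one integral
segment [0, 1/9) carries 9*t; integrate it
segment 1/9 to 1/6 holds (9*t + 3); add its integral
segment [1/6, 1/3) carries 9*t*log(9*t); integrate it
∫ over [1/3, ∞) of 1/(729*t**3)·t^(s-1) joins the sum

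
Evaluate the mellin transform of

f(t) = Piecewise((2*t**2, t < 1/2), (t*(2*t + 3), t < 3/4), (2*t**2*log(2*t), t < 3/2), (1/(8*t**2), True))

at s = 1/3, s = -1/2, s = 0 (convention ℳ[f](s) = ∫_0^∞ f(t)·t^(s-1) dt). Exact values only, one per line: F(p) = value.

back out the shared t-power: 2*t on [0, 1/2); 2*t + 3 on [1/2, 3/4); 2*t*log(2*t) on [3/4, 3/2); …
peel off the common scale on t: t on [0, 1); t + 3 on [1, 3/2); t*log(t) on [3/2, 3); …
slice at 1/2, 3/4, 3/2, transform all 4 pieces, and sum them
[0, 1/2) adds the kernel integral of 2*t**2
the [1/2, 3/4) slice contributes ∫ t*(2*t + 3)·t^(s-1) dt
for t in [3/4, 3/2): the term is ∫ 2*t**2*log(2*t)·t^(s-1)
[3/2, ∞) adds the kernel integral of 1/(8*t**2)

F(1/3) = -583*12**(1/3)/1470 - 9*2**(2/3)/16 - 27*6**(1/3)*log(3)/112 + 27*6**(1/3)*log(2)/112 + 1863*6**(1/3)/1568 + 27*12**(1/3)*log(3)/28
F(-1/2) = -3*sqrt(2) - 89*sqrt(6)/135 + log(2**(sqrt(3)/2)*3**(-sqrt(3)/2 + sqrt(6))) + 23*sqrt(3)/6
F(0) = 143/288 + log(3*90699264**(1/16))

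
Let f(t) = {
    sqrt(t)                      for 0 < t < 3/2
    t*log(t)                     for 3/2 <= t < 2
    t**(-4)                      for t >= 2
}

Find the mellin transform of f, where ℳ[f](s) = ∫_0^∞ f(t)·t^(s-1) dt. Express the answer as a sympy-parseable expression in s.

cuts at 3/2, 2: linearity sums the 3 kernel integrals
for t in [0, 3/2): the term is ∫ sqrt(t)·t^(s-1)
for t in [3/2, 2): the term is ∫ t*log(t)·t^(s-1)
between 2 and ∞ the integrand is t**(-4)·t^(s-1)

(-32*2**(2*s)*(s - 4)*(2*s + 1) + 3**s*s*(s - 4)*(2*s + 1)*(-24*log(3) + 24*log(2)) + 3**s*(s - 4)*(2*s + 1)*(-24*log(3) + 24*log(2)) + 24*3**s*(s - 4)*(2*s + 1) + 16*3**s*sqrt(6)*(s - 4)*(s**2 + 2*s + 1) + 32*4**s*s*(s - 4)*(2*s + 1)*log(2) + 32*4**s*(s - 4)*(2*s + 1)*log(2) - 4**s*(2*s + 1)*(s**2 + 2*s + 1))/(16*2**s*(s - 4)*(2*s + 1)*(s**2 + 2*s + 1))
  -1/2 < Re(s) < 4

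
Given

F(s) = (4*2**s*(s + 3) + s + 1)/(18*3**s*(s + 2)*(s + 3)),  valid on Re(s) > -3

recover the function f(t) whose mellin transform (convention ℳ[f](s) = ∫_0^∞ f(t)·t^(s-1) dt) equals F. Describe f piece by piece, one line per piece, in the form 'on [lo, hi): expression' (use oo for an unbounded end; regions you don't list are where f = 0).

the shared t-power comes off first: 3*t on [0, 1/3); 1/2 on [1/3, 2/3)
the common scale on t comes off first: t on [0, 1); 1/2 on [1, 2)
f breaks at 1/3 into 2 integrals to sum
over [0, 1/3), the kernel integral of 3*t**3 enters the sum
∫ t**2/2·t^(s-1) over [1/3, 2/3)

on [0, 1/3): 3*t**3
on [1/3, 2/3): t**2/2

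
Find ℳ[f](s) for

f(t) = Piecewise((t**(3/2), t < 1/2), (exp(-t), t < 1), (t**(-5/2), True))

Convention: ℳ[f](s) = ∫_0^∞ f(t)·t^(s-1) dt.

along the cuts 1/2, 1, ℳ[f](s) splits into 3 integrals
the [0, 1/2) slice contributes ∫ t**(3/2)·t^(s-1) dt
∫ exp(-t)·t^(s-1) over [1/2, 1)
the [1, ∞) slice contributes ∫ t**(-5/2)·t^(s-1) dt

(2*2**s*(2*s - 5)*(2*s + 3)*uppergamma(s, 1/2) - 2*2**s*(2*s - 5)*(2*s + 3)*uppergamma(s, 1) - 4*2**s*(2*s + 3) + sqrt(2)*(2*s - 5))/(2*2**s*(2*s - 5)*(2*s + 3))
  -3/2 < Re(s) < 5/2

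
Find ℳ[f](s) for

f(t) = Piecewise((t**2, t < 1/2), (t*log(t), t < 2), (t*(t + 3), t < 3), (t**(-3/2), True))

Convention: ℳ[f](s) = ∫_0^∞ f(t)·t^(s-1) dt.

(360*2**(2*s)*(3 - 2*s)*(s + 1)**2 + 72*2**(2*s)*(s + 1)*(s + 2)*(2*s - 3)*log(2) - 216*2**(2*s)*(s + 1)*(2*s - 3) - 72*2**(2*s)*(s + 2)*(2*s - 3) - 8*sqrt(3)*6**s*(s + 1)**2*(s + 2) + 648*6**s*(s + 1)**2*(2*s - 3) + 324*6**s*(s + 1)*(2*s - 3) + 9*(s + 1)**2*(2*s - 3) + 18*(s + 1)*(s + 2)*(2*s - 3)*log(2) + 18*(s + 2)*(2*s - 3))/(36*2**s*(s + 1)**2*(s + 2)*(2*s - 3))
  -2 < Re(s) < 3/2

the shared t-power comes off first: 1 on [0, 1/2); log(t)/t on [1/2, 2); (t + 3)/t on [2, 3); …
strip the shared t-power: t on [0, 1/2); log(t) on [1/2, 2); t + 3 on [2, 3); …
integrate the 4 segments split at 1/2, 2, 3, then add the results
on [0, 1/2) integrate f = t**2 against the kernel
piece [1/2, 2): integrate t*log(t) against the kernel
∫ t*(t + 3)·t^(s-1) over [2, 3)
on [3, ∞) integrate f = t**(-3/2) against the kernel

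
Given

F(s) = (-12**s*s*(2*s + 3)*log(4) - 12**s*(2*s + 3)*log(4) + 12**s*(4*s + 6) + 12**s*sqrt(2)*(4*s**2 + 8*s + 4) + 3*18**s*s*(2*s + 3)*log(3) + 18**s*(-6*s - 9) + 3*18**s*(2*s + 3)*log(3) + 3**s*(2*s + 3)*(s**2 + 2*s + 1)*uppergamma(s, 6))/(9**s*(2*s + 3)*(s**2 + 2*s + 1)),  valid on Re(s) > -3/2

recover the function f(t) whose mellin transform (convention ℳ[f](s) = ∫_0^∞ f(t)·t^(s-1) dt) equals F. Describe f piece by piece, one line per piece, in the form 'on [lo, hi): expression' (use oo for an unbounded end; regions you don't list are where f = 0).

remove the common scale on t first: 3*sqrt(3)*t**(3/2)/8 on [0, 8/3); 3*t*log(3*t/4)/4 on [8/3, 4); exp(-3*t/2) on [4, ∞)
undo the common scale on t: sqrt(2)*t**(3/2)/4 on [0, 4); t*log(t/2)/2 on [4, 6); exp(-t) on [6, ∞)
undo the common scale on t: t**(3/2) on [0, 2); t*log(t) on [2, 3); exp(-2*t) on [3, ∞)
integrate the 3 segments split at 4/3, 2, then add the results
piece [0, 4/3): integrate 3*sqrt(6)*t**(3/2)/4 against the kernel
[4/3, 2) adds the kernel integral of 3*t*log(3*t/2)/2
over [2, ∞), the kernel integral of exp(-3*t) enters the sum

on [0, 4/3): 3*sqrt(6)*t**(3/2)/4
on [4/3, 2): 3*t*log(3*t/2)/2
on [2, oo): exp(-3*t)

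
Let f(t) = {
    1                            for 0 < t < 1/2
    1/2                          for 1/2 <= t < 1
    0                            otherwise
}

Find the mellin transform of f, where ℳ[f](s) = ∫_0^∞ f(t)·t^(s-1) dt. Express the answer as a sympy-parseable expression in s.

the 2 pieces separated at 1/2 each add one integral
∫ 1·t^(s-1) over [0, 1/2)
∫ over [1/2, 1) of 1/2·t^(s-1) joins the sum

(2**s + 1)/(2*2**s*s)
  Re(s) > 0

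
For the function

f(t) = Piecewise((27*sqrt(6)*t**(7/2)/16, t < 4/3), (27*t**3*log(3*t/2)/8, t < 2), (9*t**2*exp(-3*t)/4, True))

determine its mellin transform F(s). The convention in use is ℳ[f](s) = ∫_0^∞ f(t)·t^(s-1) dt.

6**(-s - 2)*(-2*12**(s + 2)*(s + 2)*(2*s + 7)*log(2) - 2*12**(s + 2)*(2*s + 7)*log(2) + 2*12**(s + 2)*(2*s + 7) + 4*12**(s + 2)*sqrt(2)*(2*s + (s + 2)**2 + 5) + 3*18**(s + 2)*(s + 2)*(2*s + 7)*log(3) - 3*18**(s + 2)*(2*s + 7) + 3*18**(s + 2)*(2*s + 7)*log(3) + 3**(s + 2)*(2*s + 7)*(2*s + (s + 2)**2 + 5)*uppergamma(s + 2, 6))/((3/2)**s*(2*s + 7)*(2*s + (s + 2)**2 + 5))
  Re(s) > -7/2

undo the common scale on t: t**(7/2) on [0, 2); t**3*log(t) on [2, 3); t**2*exp(-2*t) on [3, ∞)
back out the shared t-power: t**(3/2) on [0, 2); t*log(t) on [2, 3); exp(-2*t) on [3, ∞)
treat the 3 regions marked off by 4/3, 2 separately and sum
the [0, 4/3) slice contributes ∫ 27*sqrt(6)*t**(7/2)/16·t^(s-1) dt
∫ over [4/3, 2) of 27*t**3*log(3*t/2)/8·t^(s-1) joins the sum
∫ 9*t**2*exp(-3*t)/4·t^(s-1) over [2, ∞)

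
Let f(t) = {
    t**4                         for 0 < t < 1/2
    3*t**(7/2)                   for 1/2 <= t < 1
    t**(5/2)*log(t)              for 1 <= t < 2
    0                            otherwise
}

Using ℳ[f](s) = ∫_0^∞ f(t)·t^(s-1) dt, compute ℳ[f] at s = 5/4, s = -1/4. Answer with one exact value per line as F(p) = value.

the shared t-power comes off first: t**2 on [0, 1/2); 3*t**(3/2) on [1/2, 1); sqrt(t)*log(t) on [1, 2)
strip the shared t-power: t**(3/2) on [0, 1/2); 3*t on [1/2, 1); log(t) on [1, 2)
integrate the 3 segments split at 1/2, 1, then add the results
for t in [0, 1/2): the term is ∫ t**4·t^(s-1)
between 1/2 and 1 the integrand is 3*t**(7/2)·t^(s-1)
segment [1, 2) carries t**(5/2)*log(t); integrate it

F(5/4) = -14261*2**(3/4)/25200 - 3*2**(1/4)/152 + 3004/4275 + 32*2**(3/4)*log(2)/15
F(-1/4) = -1253*2**(1/4)/1620 - 3*2**(3/4)/52 + 1180/1053 + 16*2**(1/4)*log(2)/9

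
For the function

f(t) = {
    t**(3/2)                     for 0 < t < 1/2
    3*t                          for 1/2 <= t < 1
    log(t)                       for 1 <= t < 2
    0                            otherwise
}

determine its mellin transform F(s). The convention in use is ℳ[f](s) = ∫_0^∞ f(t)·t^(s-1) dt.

split f at 1/2, 1: ℳ[f](s) collects 3 kernel integrals
on [0, 1/2) integrate f = t**(3/2) against the kernel
segment 1/2 to 1 holds 3*t; add its integral
segment 1 to 2 holds log(t); add its integral

(-2*2**(2*s)*(s + 1)*(2*s + 3) + 6*2**s*s**2*(2*s + 3) + 2*2**s*(s + 1)*(2*s + 3) + 4**s*s*(s + 1)*(2*s + 3)*log(4) + sqrt(2)*s**2*(s + 1) - 3*s**2*(2*s + 3))/(2*2**s*s**2*(s + 1)*(2*s + 3))
  Re(s) > -3/2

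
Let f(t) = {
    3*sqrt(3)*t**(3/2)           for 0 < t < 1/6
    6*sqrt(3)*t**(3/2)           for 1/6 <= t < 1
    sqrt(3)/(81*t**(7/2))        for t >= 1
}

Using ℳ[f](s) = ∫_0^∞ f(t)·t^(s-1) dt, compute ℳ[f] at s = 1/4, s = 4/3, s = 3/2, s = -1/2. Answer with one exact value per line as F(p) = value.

F(1/4) = 2**(1/4)*3**(3/4)*(-1053 + 12650*6**(3/4))/22113
F(4/3) = 2**(1/6)*3**(2/3)*(-351 + 25340*6**(5/6))/71604
F(3/2) = 1297*sqrt(3)/648
F(-1/2) = 1783*sqrt(3)/324

peel off the common scale on t: t**(3/2) on [0, 1/2); 2*t**(3/2) on [1/2, 3); t**(-7/2) on [3, ∞)
invert the shared t-power to get t on [0, 1/2); 2*t on [1/2, 3); t**(-4) on [3, ∞)
f breaks at 1/6, 1 into 3 integrals to sum
for t in [0, 1/6): the term is ∫ 3*sqrt(3)*t**(3/2)·t^(s-1)
between 1/6 and 1 the integrand is 6*sqrt(3)*t**(3/2)·t^(s-1)
∫ over [1, ∞) of sqrt(3)/(81*t**(7/2))·t^(s-1) joins the sum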